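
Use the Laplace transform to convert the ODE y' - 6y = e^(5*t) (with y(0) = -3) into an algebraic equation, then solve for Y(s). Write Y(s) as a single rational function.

Y(s) = (-3*s + 16)/(s^2 - 11*s + 30)

Transform both sides with L{·}.
With L{y'} = sY - y(0) = sY - (-3): the LHS transforms to (s - 6)Y - (-3).
The right side is L{e^(5*t)} = 1/(s - 5).
So (s - 6)Y = 1/(s - 5) + (-3).
Isolate Y and clear denominators.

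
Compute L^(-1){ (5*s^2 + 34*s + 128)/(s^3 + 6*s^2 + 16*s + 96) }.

4*sin(4*t) + 3*cos(4*t) + 2*exp(-6*t)

Factor the denominator: s^3 + 6*s^2 + 16*s + 96 = (s + 6)*(s^2 + 16).
Partial fraction decomposition gives [2/(s + 6)] + [3*s/(s^2 + 16)] + [16/(s^2 + 16)].
Invert each term: 2/(s + 6) ↔ 2e^(-6t); 3·s/(s^2 + 16) ↔ 3cos(4t); 4·4/(s^2 + 16) ↔ 4sin(4t).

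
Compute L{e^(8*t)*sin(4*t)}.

4/((s - 8)^2 + 16)

L{sin(4t)} = 4/(s^2 + 16).
By the first shifting theorem, multiplying by e^(8t) replaces s with s - 8.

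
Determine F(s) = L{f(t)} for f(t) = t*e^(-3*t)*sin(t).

F(s) = 2*(s + 3)/(s^2 + 6*s + 10)^2

L{sin(t)} = 1/(s^2 + 1).
Multiplying by e^(-3t) shifts s → s + 3, so L{e^(-3*t)*sin(t)} = 1/((s + 3)^2 + 1).
Then apply L{t·g(t)} = -d/ds[G(s)] with G(s) = 1/((s + 3)^2 + 1):
differentiating 1 time and applying the sign gives 2*(s + 3)/(s^2 + 6*s + 10)^2.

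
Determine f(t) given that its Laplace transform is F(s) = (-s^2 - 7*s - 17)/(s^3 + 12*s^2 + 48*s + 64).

f(t) = -5*t^2*exp(-4*t)/2 + t*exp(-4*t) - exp(-4*t)

Factor the denominator: s^3 + 12*s^2 + 48*s + 64 = (s + 4)^3.
Partial fraction decomposition gives [-1/(s + 4)] + [(s + 4)^(-2)] + [-5/(s + 4)^3].
Invert each term: -1/(s + 4) ↔ -e^(-4t); 1/(s + 4)^2 ↔ t·e^(-4t); -5/(s + 4)^3 ↔ (-5/2)t^2·e^(-4t).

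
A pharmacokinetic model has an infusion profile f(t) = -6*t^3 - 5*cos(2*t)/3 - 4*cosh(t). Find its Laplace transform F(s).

The transform is linear, so treat each term independently.
(-5/3)·[L{cos(2t)} = s/(s^2 + 4)]; (-4)·[L{cosh(t)} = s/(s^2 - 1)]; (-6)·[L{t^3} = 3!/s^4 = 6/s^4].

F(s) = -5*s/(3*(s^2 + 4)) - 4*s/(s^2 - 1) - 36/s^4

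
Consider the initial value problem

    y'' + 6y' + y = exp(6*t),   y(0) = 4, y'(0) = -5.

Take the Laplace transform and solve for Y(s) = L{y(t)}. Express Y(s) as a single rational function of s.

Take the Laplace transform of both sides.
With L{y''} = s^2 Y - s·y(0) - y'(0) and L{y'} = sY - y(0), with y(0) = 4, y'(0) = -5: the LHS transforms to (s^2 + 6*s + 1)Y - (4*s + 19).
The right side is L{exp(6*t)} = 1/(s - 6).
So (s^2 + 6*s + 1)Y = 1/(s - 6) + (4*s + 19).
Isolate Y and clear denominators.

Y(s) = (4*s^2 - 5*s - 113)/(s^3 - 35*s - 6)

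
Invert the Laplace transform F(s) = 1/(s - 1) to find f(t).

f(t) = exp(t)

Since L{e^(t)} = 1/(s - 1), the inverse is e^(t).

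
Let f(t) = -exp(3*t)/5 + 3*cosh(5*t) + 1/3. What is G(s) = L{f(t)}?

The transform is linear, so treat each term independently.
L{1/3} = (1/3)/s; (-1/5)·[L{e^(3t)} = 1/(s - 3)]; (3)·[L{cosh(5t)} = s/(s^2 - 25)].

G(s) = 3*s/(s^2 - 25) - 1/(5*(s - 3)) + 1/(3*s)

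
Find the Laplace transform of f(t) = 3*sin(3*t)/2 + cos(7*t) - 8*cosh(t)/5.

s/(s^2 + 49) - 8*s/(5*(s^2 - 1)) + 9/(2*(s^2 + 9))

By linearity of the Laplace transform, transform each term separately.
(3/2)·[L{sin(3t)} = 3/(s^2 + 9)]; (-8/5)·[L{cosh(t)} = s/(s^2 - 1)]; L{cos(7t)} = s/(s^2 + 49).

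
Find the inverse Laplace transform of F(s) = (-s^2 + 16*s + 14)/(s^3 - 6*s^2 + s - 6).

2*exp(6*t) - 2*sin(t) - 3*cos(t)

Factor the denominator: s^3 - 6*s^2 + s - 6 = (s - 6)*(s^2 + 1).
Partial fraction decomposition gives [2/(s - 6)] + [-3*s/(s^2 + 1)] + [-2/(s^2 + 1)].
Invert each term: 2/(s - 6) ↔ 2e^(6t); -3·s/(s^2 + 1) ↔ -3cos(t); -2·1/(s^2 + 1) ↔ -2sin(t).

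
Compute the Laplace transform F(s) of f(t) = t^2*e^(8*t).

L{e^(8t)} = 1/(s - 8).
Then apply L{t^2·g(t)} = (-1)^2 d^2/ds^2[G(s)] with G(s) = 1/(s - 8):
differentiating 2 times and applying the sign gives 2/(s - 8)^3.

F(s) = 2/(s - 8)^3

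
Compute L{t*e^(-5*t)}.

(s + 5)^(-2)

L{t} = 1!/s^2 = 1/s^2.
By the first shifting theorem, multiplying by e^(-5t) replaces s with s + 5.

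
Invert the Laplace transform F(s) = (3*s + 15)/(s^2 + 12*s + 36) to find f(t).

Factor the denominator: s^2 + 12*s + 36 = (s + 6)^2.
Partial fraction decomposition gives [3/(s + 6)] + [-3/(s + 6)^2].
Invert each term: 3/(s + 6) ↔ 3e^(-6t); -3/(s + 6)^2 ↔ -3t·e^(-6t).

f(t) = -3*t*exp(-6*t) + 3*exp(-6*t)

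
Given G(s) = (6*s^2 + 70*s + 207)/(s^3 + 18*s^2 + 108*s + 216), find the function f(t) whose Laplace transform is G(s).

f(t) = 3*t^2*exp(-6*t)/2 - 2*t*exp(-6*t) + 6*exp(-6*t)

Factor the denominator: s^3 + 18*s^2 + 108*s + 216 = (s + 6)^3.
Partial fraction decomposition gives [6/(s + 6)] + [-2/(s + 6)^2] + [3/(s + 6)^3].
Invert each term: 6/(s + 6) ↔ 6e^(-6t); -2/(s + 6)^2 ↔ -2t·e^(-6t); 3/(s + 6)^3 ↔ (3/2)t^2·e^(-6t).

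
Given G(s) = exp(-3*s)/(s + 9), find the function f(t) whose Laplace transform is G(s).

f(t) = Heaviside(t - 3)*(exp(-9*t + 27))

The factor e^(-3s) signals a time shift by c = 3 (second shifting theorem).
L{e^(-9t)} = 1/(s + 9), so L^-1{1/(s + 9)} = exp(-9*t).
Hence the inverse is u(t - 3) times that function evaluated at t - 3.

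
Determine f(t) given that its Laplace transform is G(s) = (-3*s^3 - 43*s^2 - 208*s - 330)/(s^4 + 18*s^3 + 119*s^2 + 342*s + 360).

Factor the denominator: s^4 + 18*s^3 + 119*s^2 + 342*s + 360 = (s + 3)*(s + 4)*(s + 5)*(s + 6).
Partial fraction decomposition gives [-2/(s + 3)] + [5/(s + 5)] + [-3/(s + 6)] + [-3/(s + 4)].
Invert each term: -2/(s + 3) ↔ -2e^(-3t); 5/(s + 5) ↔ 5e^(-5t); -3/(s + 6) ↔ -3e^(-6t); -3/(s + 4) ↔ -3e^(-4t).

f(t) = -2*exp(-3*t) - 3*exp(-4*t) + 5*exp(-5*t) - 3*exp(-6*t)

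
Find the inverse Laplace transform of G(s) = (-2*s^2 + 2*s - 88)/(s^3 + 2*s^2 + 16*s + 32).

-sin(4*t) + 3*cos(4*t) - 5*exp(-2*t)

Factor the denominator: s^3 + 2*s^2 + 16*s + 32 = (s + 2)*(s^2 + 16).
Partial fraction decomposition gives [-5/(s + 2)] + [3*s/(s^2 + 16)] + [-4/(s^2 + 16)].
Invert each term: -5/(s + 2) ↔ -5e^(-2t); 3·s/(s^2 + 16) ↔ 3cos(4t); -1·4/(s^2 + 16) ↔ -sin(4t).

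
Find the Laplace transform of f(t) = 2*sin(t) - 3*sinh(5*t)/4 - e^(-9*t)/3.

2/(s^2 + 1) - 15/(4*(s^2 - 25)) - 1/(3*(s + 9))

The transform is linear, so treat each term independently.
(2)·[L{sin(t)} = 1/(s^2 + 1)]; (-1/3)·[L{e^(-9t)} = 1/(s + 9)]; (-3/4)·[L{sinh(5t)} = 5/(s^2 - 25)].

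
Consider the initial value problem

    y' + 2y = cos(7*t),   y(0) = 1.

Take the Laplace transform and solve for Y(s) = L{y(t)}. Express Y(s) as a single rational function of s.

Y(s) = (s^2 + s + 49)/(s^3 + 2*s^2 + 49*s + 98)

Take the Laplace transform of both sides.
With L{y'} = sY - y(0) = sY - 1: the LHS transforms to (s + 2)Y - (1).
The right side is L{cos(7*t)} = s/(s^2 + 49).
So (s + 2)Y = s/(s^2 + 49) + (1).
Solve for Y(s) and write it as one ratio of polynomials.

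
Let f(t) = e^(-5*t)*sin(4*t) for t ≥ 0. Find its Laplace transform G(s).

G(s) = 4/((s + 5)^2 + 16)

L{sin(4t)} = 4/(s^2 + 16).
By the first shifting theorem, multiplying by e^(-5t) replaces s with s + 5.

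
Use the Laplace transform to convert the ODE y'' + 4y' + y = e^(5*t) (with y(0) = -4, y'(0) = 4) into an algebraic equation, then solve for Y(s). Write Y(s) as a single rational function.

Y(s) = (-4*s^2 + 8*s + 61)/(s^3 - s^2 - 19*s - 5)

Take the Laplace transform of both sides.
With L{y''} = s^2 Y - s·y(0) - y'(0) and L{y'} = sY - y(0), with y(0) = -4, y'(0) = 4: the LHS transforms to (s^2 + 4*s + 1)Y - (-4*s - 12).
The right side is L{e^(5*t)} = 1/(s - 5).
So (s^2 + 4*s + 1)Y = 1/(s - 5) + (-4*s - 12).
Isolate Y and clear denominators.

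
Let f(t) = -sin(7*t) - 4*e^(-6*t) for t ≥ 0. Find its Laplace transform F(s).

Apply the Laplace transform termwise.
(-1)·[L{sin(7t)} = 7/(s^2 + 49)]; (-4)·[L{e^(-6t)} = 1/(s + 6)].

F(s) = -7/(s^2 + 49) - 4/(s + 6)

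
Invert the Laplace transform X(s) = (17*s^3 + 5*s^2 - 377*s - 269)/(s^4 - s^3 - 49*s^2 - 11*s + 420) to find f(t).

f(t) = 6*exp(7*t) + 4*exp(3*t) + 3*exp(-4*t) + 4*exp(-5*t)

Factor the denominator: s^4 - s^3 - 49*s^2 - 11*s + 420 = (s - 7)*(s - 3)*(s + 4)*(s + 5).
Partial fraction decomposition gives [6/(s - 7)] + [4/(s - 3)] + [4/(s + 5)] + [3/(s + 4)].
Invert each term: 6/(s - 7) ↔ 6e^(7t); 4/(s - 3) ↔ 4e^(3t); 4/(s + 5) ↔ 4e^(-5t); 3/(s + 4) ↔ 3e^(-4t).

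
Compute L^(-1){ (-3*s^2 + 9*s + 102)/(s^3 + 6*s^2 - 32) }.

Factor the denominator: s^3 + 6*s^2 - 32 = (s - 2)*(s + 4)^2.
Partial fraction decomposition gives [-6/(s + 4)] + [-3/(s + 4)^2] + [3/(s - 2)].
Invert each term: -6/(s + 4) ↔ -6e^(-4t); -3/(s + 4)^2 ↔ -3t·e^(-4t); 3/(s - 2) ↔ 3e^(2t).

-3*t*exp(-4*t) + 3*exp(2*t) - 6*exp(-4*t)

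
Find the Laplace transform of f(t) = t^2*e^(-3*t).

2/(s + 3)^3

L{t^2} = 2!/s^3 = 2/s^3.
By the first shifting theorem, multiplying by e^(-3t) replaces s with s + 3.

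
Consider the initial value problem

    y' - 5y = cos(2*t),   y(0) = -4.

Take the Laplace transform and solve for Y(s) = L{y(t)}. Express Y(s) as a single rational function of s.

Y(s) = (-4*s^2 + s - 16)/(s^3 - 5*s^2 + 4*s - 20)

Take the Laplace transform of both sides.
The derivative rules (L{y'} = sY - y(0) = sY - (-4)) turn the left side into (s - 5)Y - (-4).
The right side is L{cos(2*t)} = s/(s^2 + 4).
So (s - 5)Y = s/(s^2 + 4) + (-4).
Solve for Y(s) and write it as one ratio of polynomials.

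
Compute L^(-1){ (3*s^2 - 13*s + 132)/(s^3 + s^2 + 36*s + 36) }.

Factor the denominator: s^3 + s^2 + 36*s + 36 = (s + 1)*(s^2 + 36).
Partial fraction decomposition gives [4/(s + 1)] + [-s/(s^2 + 36)] + [-12/(s^2 + 36)].
Invert each term: 4/(s + 1) ↔ 4e^(-t); -1·s/(s^2 + 36) ↔ -cos(6t); -2·6/(s^2 + 36) ↔ -2sin(6t).

-2*sin(6*t) - cos(6*t) + 4*exp(-t)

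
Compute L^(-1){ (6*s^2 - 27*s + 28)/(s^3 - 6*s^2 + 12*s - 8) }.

Factor the denominator: s^3 - 6*s^2 + 12*s - 8 = (s - 2)^3.
Partial fraction decomposition gives [6/(s - 2)] + [-3/(s - 2)^2] + [-2/(s - 2)^3].
Invert each term: 6/(s - 2) ↔ 6e^(2t); -3/(s - 2)^2 ↔ -3t·e^(2t); -2/(s - 2)^3 ↔ (-1)t^2·e^(2t).

-t^2*exp(2*t) - 3*t*exp(2*t) + 6*exp(2*t)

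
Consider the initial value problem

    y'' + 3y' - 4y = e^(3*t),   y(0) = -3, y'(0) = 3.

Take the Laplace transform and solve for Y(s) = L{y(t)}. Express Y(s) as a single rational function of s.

Apply the Laplace transform to the equation.
The derivative rules (L{y''} = s^2 Y - s·y(0) - y'(0) and L{y'} = sY - y(0), with y(0) = -3, y'(0) = 3) turn the left side into (s^2 + 3*s - 4)Y - (-3*s - 6).
The right side is L{e^(3*t)} = 1/(s - 3).
So (s^2 + 3*s - 4)Y = 1/(s - 3) + (-3*s - 6).
Isolate Y and clear denominators.

Y(s) = (-3*s^2 + 3*s + 19)/(s^3 - 13*s + 12)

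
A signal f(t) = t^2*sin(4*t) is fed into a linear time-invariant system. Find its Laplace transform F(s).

F(s) = 8*(3*s^2 - 16)/(s^2 + 16)^3

L{sin(4t)} = 4/(s^2 + 16).
Then apply L{t^2·g(t)} = (-1)^2 d^2/ds^2[G(s)] with G(s) = 4/(s^2 + 16):
differentiating 2 times and applying the sign gives 8*(3*s^2 - 16)/(s^2 + 16)^3.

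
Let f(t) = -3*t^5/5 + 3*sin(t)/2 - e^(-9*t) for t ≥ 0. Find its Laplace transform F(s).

The transform is linear, so treat each term independently.
(-1)·[L{e^(-9t)} = 1/(s + 9)]; (-3/5)·[L{t^5} = 5!/s^6 = 120/s^6]; (3/2)·[L{sin(t)} = 1/(s^2 + 1)].

F(s) = 3/(2*(s^2 + 1)) - 1/(s + 9) - 72/s^6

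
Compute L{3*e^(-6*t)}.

L{3} = 3/s.
By the first shifting theorem, multiplying by e^(-6t) replaces s with s + 6.

3/(s + 6)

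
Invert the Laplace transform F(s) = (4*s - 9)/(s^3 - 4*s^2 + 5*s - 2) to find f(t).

f(t) = 5*t*exp(t) - exp(2*t) + exp(t)

Factor the denominator: s^3 - 4*s^2 + 5*s - 2 = (s - 2)*(s - 1)^2.
Partial fraction decomposition gives [1/(s - 1)] + [5/(s - 1)^2] + [-1/(s - 2)].
Invert each term: 1/(s - 1) ↔ e^(t); 5/(s - 1)^2 ↔ 5t·e^(t); -1/(s - 2) ↔ -e^(2t).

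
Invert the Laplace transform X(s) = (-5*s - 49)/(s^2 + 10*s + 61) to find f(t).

Complete the square in the denominator: s^2 + 10*s + 61 = (s + 5)^2 + 6^2.
Split the numerator to match: -5*s - 49 = -5·(s + 5) - 4·6.
Invert each term: -5·(s + 5)/((s + 5)^2 + 36) ↔ -5e^(-5t)cos(6t); -4·6/((s + 5)^2 + 36) ↔ -4e^(-5t)sin(6t).

f(t) = -4*exp(-5*t)*sin(6*t) - 5*exp(-5*t)*cos(6*t)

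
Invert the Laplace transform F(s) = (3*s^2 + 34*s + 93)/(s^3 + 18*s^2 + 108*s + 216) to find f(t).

f(t) = -3*t^2*exp(-6*t)/2 - 2*t*exp(-6*t) + 3*exp(-6*t)

Factor the denominator: s^3 + 18*s^2 + 108*s + 216 = (s + 6)^3.
Partial fraction decomposition gives [3/(s + 6)] + [-2/(s + 6)^2] + [-3/(s + 6)^3].
Invert each term: 3/(s + 6) ↔ 3e^(-6t); -2/(s + 6)^2 ↔ -2t·e^(-6t); -3/(s + 6)^3 ↔ (-3/2)t^2·e^(-6t).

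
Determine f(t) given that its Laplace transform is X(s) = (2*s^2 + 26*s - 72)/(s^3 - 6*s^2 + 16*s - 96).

f(t) = 3*exp(6*t) + 5*sin(4*t) - cos(4*t)

Factor the denominator: s^3 - 6*s^2 + 16*s - 96 = (s - 6)*(s^2 + 16).
Partial fraction decomposition gives [3/(s - 6)] + [-s/(s^2 + 16)] + [20/(s^2 + 16)].
Invert each term: 3/(s - 6) ↔ 3e^(6t); -1·s/(s^2 + 16) ↔ -cos(4t); 5·4/(s^2 + 16) ↔ 5sin(4t).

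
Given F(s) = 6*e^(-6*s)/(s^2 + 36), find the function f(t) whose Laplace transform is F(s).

The factor e^(-6s) signals a time shift by c = 6 (second shifting theorem).
L{sin(6t)} = 6/(s^2 + 36), so L^-1{6/(s^2 + 36)} = sin(6*t).
Hence the inverse is u(t - 6) times that function evaluated at t - 6.

f(t) = Heaviside(t - 6)*(sin(6*t - 36))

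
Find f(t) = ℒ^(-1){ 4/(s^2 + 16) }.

f(t) = sin(4*t)

Since L{sin(4t)} = 4/(s^2 + 16), the inverse is sin(4*t).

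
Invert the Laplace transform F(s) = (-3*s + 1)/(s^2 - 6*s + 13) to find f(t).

Complete the square in the denominator: s^2 - 6*s + 13 = (s - 3)^2 + 2^2.
Split the numerator to match: -3*s + 1 = -3·(s - 3) - 4·2.
Invert each term: -3·(s - 3)/((s - 3)^2 + 4) ↔ -3e^(3t)cos(2t); -4·2/((s - 3)^2 + 4) ↔ -4e^(3t)sin(2t).

f(t) = -4*exp(3*t)*sin(2*t) - 3*exp(3*t)*cos(2*t)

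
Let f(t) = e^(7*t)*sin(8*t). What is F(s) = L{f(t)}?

L{sin(8t)} = 8/(s^2 + 64).
By the first shifting theorem, multiplying by e^(7t) replaces s with s - 7.

F(s) = 8/((s - 7)^2 + 64)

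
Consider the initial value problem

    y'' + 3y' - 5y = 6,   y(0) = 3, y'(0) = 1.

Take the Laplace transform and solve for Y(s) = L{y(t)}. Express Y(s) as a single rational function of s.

Take the Laplace transform of both sides.
The derivative rules (L{y''} = s^2 Y - s·y(0) - y'(0) and L{y'} = sY - y(0), with y(0) = 3, y'(0) = 1) turn the left side into (s^2 + 3*s - 5)Y - (3*s + 10).
The right side is L{6} = 6/s.
So (s^2 + 3*s - 5)Y = 6/s + (3*s + 10).
Divide through and combine into a single rational function.

Y(s) = (3*s^2 + 10*s + 6)/(s^3 + 3*s^2 - 5*s)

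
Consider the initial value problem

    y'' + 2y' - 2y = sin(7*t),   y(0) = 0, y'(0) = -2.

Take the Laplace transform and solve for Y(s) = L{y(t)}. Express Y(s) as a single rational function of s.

Laplace-transform each side.
Using L{y''} = s^2 Y - s·y(0) - y'(0) and L{y'} = sY - y(0), with y(0) = 0, y'(0) = -2, the left side becomes (s^2 + 2*s - 2)Y - (-2).
The right side is L{sin(7*t)} = 7/(s^2 + 49).
So (s^2 + 2*s - 2)Y = 7/(s^2 + 49) + (-2).
Isolate Y and clear denominators.

Y(s) = (-2*s^2 - 91)/(s^4 + 2*s^3 + 47*s^2 + 98*s - 98)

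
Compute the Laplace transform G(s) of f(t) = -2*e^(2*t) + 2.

G(s) = -2/(s - 2) + 2/s

Apply the Laplace transform termwise.
L{2} = 2/s; (-2)·[L{e^(2t)} = 1/(s - 2)].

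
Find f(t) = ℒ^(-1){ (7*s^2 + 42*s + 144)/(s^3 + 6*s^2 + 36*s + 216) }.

Factor the denominator: s^3 + 6*s^2 + 36*s + 216 = (s + 6)*(s^2 + 36).
Partial fraction decomposition gives [2/(s + 6)] + [5*s/(s^2 + 36)] + [12/(s^2 + 36)].
Invert each term: 2/(s + 6) ↔ 2e^(-6t); 5·s/(s^2 + 36) ↔ 5cos(6t); 2·6/(s^2 + 36) ↔ 2sin(6t).

f(t) = 2*sin(6*t) + 5*cos(6*t) + 2*exp(-6*t)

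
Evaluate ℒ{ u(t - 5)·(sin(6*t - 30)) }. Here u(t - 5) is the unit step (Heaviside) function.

6*exp(-5*s)/(s^2 + 36)

By the second shifting theorem, L{u(t - c)·g(t - c)} = e^(-cs)·H(s) with c = 5 and H(s) = L{g(t)}.
L{sin(6t)} = 6/(s^2 + 36).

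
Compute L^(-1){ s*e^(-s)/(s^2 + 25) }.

The factor e^(-s) signals a time shift by c = 1 (second shifting theorem).
L{cos(5t)} = s/(s^2 + 25), so L^-1{s/(s^2 + 25)} = cos(5*t).
Hence the inverse is u(t - 1) times that function evaluated at t - 1.

Heaviside(t - 1)*(cos(5*t - 5))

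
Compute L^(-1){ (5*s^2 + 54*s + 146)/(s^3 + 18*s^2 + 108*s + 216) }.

t^2*exp(-6*t) - 6*t*exp(-6*t) + 5*exp(-6*t)

Factor the denominator: s^3 + 18*s^2 + 108*s + 216 = (s + 6)^3.
Partial fraction decomposition gives [5/(s + 6)] + [-6/(s + 6)^2] + [2/(s + 6)^3].
Invert each term: 5/(s + 6) ↔ 5e^(-6t); -6/(s + 6)^2 ↔ -6t·e^(-6t); 2/(s + 6)^3 ↔ (1)t^2·e^(-6t).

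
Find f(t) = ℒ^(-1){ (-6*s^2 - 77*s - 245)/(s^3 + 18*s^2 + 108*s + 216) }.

Factor the denominator: s^3 + 18*s^2 + 108*s + 216 = (s + 6)^3.
Partial fraction decomposition gives [-6/(s + 6)] + [-5/(s + 6)^2] + [(s + 6)^(-3)].
Invert each term: -6/(s + 6) ↔ -6e^(-6t); -5/(s + 6)^2 ↔ -5t·e^(-6t); 1/(s + 6)^3 ↔ (1/2)t^2·e^(-6t).

f(t) = t^2*exp(-6*t)/2 - 5*t*exp(-6*t) - 6*exp(-6*t)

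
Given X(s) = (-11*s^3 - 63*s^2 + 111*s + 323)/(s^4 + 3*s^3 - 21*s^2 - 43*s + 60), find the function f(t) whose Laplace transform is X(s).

f(t) = -5*exp(4*t) - 5*exp(t) - 5*exp(-3*t) + 4*exp(-5*t)

Factor the denominator: s^4 + 3*s^3 - 21*s^2 - 43*s + 60 = (s - 4)*(s - 1)*(s + 3)*(s + 5).
Partial fraction decomposition gives [4/(s + 5)] + [-5/(s + 3)] + [-5/(s - 4)] + [-5/(s - 1)].
Invert each term: 4/(s + 5) ↔ 4e^(-5t); -5/(s + 3) ↔ -5e^(-3t); -5/(s - 4) ↔ -5e^(4t); -5/(s - 1) ↔ -5e^(t).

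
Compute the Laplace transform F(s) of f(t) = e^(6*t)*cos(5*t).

F(s) = (s - 6)/((s - 6)^2 + 25)

L{cos(5t)} = s/(s^2 + 25).
By the first shifting theorem, multiplying by e^(6t) replaces s with s - 6.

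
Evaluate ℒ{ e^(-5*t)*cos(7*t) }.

(s + 5)/((s + 5)^2 + 49)

L{cos(7t)} = s/(s^2 + 49).
By the first shifting theorem, multiplying by e^(-5t) replaces s with s + 5.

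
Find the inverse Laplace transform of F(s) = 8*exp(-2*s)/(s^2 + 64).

The factor e^(-2s) signals a time shift by c = 2 (second shifting theorem).
L{sin(8t)} = 8/(s^2 + 64), so L^-1{8/(s^2 + 64)} = sin(8*t).
Hence the inverse is u(t - 2) times that function evaluated at t - 2.

Heaviside(t - 2)*(sin(8*t - 16))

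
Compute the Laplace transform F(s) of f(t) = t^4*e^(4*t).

F(s) = 24/(s - 4)^5

L{t^4} = 4!/s^5 = 24/s^5.
By the first shifting theorem, multiplying by e^(4t) replaces s with s - 4.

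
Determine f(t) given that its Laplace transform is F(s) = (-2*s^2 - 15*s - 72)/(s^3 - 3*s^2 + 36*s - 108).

f(t) = -3*exp(3*t) - 2*sin(6*t) + cos(6*t)

Factor the denominator: s^3 - 3*s^2 + 36*s - 108 = (s - 3)*(s^2 + 36).
Partial fraction decomposition gives [-3/(s - 3)] + [s/(s^2 + 36)] + [-12/(s^2 + 36)].
Invert each term: -3/(s - 3) ↔ -3e^(3t); 1·s/(s^2 + 36) ↔ cos(6t); -2·6/(s^2 + 36) ↔ -2sin(6t).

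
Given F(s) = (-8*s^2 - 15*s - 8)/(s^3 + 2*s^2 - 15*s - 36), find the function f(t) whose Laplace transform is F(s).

f(t) = 5*t*exp(-3*t) - 4*exp(4*t) - 4*exp(-3*t)

Factor the denominator: s^3 + 2*s^2 - 15*s - 36 = (s - 4)*(s + 3)^2.
Partial fraction decomposition gives [-4/(s + 3)] + [5/(s + 3)^2] + [-4/(s - 4)].
Invert each term: -4/(s + 3) ↔ -4e^(-3t); 5/(s + 3)^2 ↔ 5t·e^(-3t); -4/(s - 4) ↔ -4e^(4t).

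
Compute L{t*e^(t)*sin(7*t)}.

L{sin(7t)} = 7/(s^2 + 49).
Multiplying by e^(t) shifts s → s - 1, so L{e^(t)*sin(7*t)} = 7/((s - 1)^2 + 49).
Then apply L{t·g(t)} = -d/ds[H(s)] with H(s) = 7/((s - 1)^2 + 49):
differentiating 1 time and applying the sign gives 14*(s - 1)/(s^2 - 2*s + 50)^2.

14*(s - 1)/(s^2 - 2*s + 50)^2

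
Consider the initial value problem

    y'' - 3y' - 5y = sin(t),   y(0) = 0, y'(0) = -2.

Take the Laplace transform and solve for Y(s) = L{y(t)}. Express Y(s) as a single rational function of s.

Apply the Laplace transform to the equation.
The derivative rules (L{y''} = s^2 Y - s·y(0) - y'(0) and L{y'} = sY - y(0), with y(0) = 0, y'(0) = -2) turn the left side into (s^2 - 3*s - 5)Y - (-2).
The right side is L{sin(t)} = 1/(s^2 + 1).
So (s^2 - 3*s - 5)Y = 1/(s^2 + 1) + (-2).
Divide through and combine into a single rational function.

Y(s) = (-2*s^2 - 1)/(s^4 - 3*s^3 - 4*s^2 - 3*s - 5)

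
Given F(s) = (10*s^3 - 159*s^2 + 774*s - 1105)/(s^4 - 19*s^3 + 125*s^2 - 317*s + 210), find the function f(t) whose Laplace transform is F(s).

f(t) = -4*exp(7*t) + 5*exp(6*t) + 5*exp(5*t) + 4*exp(t)

Factor the denominator: s^4 - 19*s^3 + 125*s^2 - 317*s + 210 = (s - 7)*(s - 6)*(s - 5)*(s - 1).
Partial fraction decomposition gives [4/(s - 1)] + [5/(s - 6)] + [5/(s - 5)] + [-4/(s - 7)].
Invert each term: 4/(s - 1) ↔ 4e^(t); 5/(s - 6) ↔ 5e^(6t); 5/(s - 5) ↔ 5e^(5t); -4/(s - 7) ↔ -4e^(7t).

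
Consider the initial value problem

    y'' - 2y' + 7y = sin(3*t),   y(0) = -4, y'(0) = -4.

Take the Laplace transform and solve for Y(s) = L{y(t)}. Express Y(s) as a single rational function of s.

Y(s) = (-4*s^3 + 4*s^2 - 36*s + 39)/(s^4 - 2*s^3 + 16*s^2 - 18*s + 63)

Transform both sides with L{·}.
The derivative rules (L{y''} = s^2 Y - s·y(0) - y'(0) and L{y'} = sY - y(0), with y(0) = -4, y'(0) = -4) turn the left side into (s^2 - 2*s + 7)Y - (-4*s + 4).
The right side is L{sin(3*t)} = 3/(s^2 + 9).
So (s^2 - 2*s + 7)Y = 3/(s^2 + 9) + (-4*s + 4).
Isolate Y and clear denominators.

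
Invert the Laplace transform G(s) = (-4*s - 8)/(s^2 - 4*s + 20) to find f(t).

f(t) = -4*exp(2*t)*sin(4*t) - 4*exp(2*t)*cos(4*t)

Complete the square in the denominator: s^2 - 4*s + 20 = (s - 2)^2 + 4^2.
Split the numerator to match: -4*s - 8 = -4·(s - 2) - 4·4.
Invert each term: -4·(s - 2)/((s - 2)^2 + 16) ↔ -4e^(2t)cos(4t); -4·4/((s - 2)^2 + 16) ↔ -4e^(2t)sin(4t).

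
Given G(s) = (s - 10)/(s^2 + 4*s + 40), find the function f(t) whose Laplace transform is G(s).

Complete the square in the denominator: s^2 + 4*s + 40 = (s + 2)^2 + 6^2.
Split the numerator to match: s - 10 = 1·(s + 2) - 2·6.
Invert each term: 1·(s + 2)/((s + 2)^2 + 36) ↔ e^(-2t)cos(6t); -2·6/((s + 2)^2 + 36) ↔ -2e^(-2t)sin(6t).

f(t) = -2*exp(-2*t)*sin(6*t) + exp(-2*t)*cos(6*t)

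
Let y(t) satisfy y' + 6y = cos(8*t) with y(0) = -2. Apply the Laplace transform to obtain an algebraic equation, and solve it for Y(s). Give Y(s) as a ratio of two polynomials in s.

Apply the Laplace transform to the equation.
The derivative rules (L{y'} = sY - y(0) = sY - (-2)) turn the left side into (s + 6)Y - (-2).
The right side is L{cos(8*t)} = s/(s^2 + 64).
So (s + 6)Y = s/(s^2 + 64) + (-2).
Divide through and combine into a single rational function.

Y(s) = (-2*s^2 + s - 128)/(s^3 + 6*s^2 + 64*s + 384)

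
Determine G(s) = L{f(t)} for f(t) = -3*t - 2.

G(s) = -2/s - 3/s^2

Apply the Laplace transform termwise.
(-3)·[L{t} = 1!/s^2 = 1/s^2]; L{-2} = -2/s.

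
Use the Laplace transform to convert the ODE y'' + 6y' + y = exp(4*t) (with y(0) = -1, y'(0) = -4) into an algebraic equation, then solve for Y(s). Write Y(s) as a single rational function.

Y(s) = (-s^2 - 6*s + 41)/(s^3 + 2*s^2 - 23*s - 4)

Transform both sides with L{·}.
With L{y''} = s^2 Y - s·y(0) - y'(0) and L{y'} = sY - y(0), with y(0) = -1, y'(0) = -4: the LHS transforms to (s^2 + 6*s + 1)Y - (-s - 10).
The right side is L{exp(4*t)} = 1/(s - 4).
So (s^2 + 6*s + 1)Y = 1/(s - 4) + (-s - 10).
Isolate Y and clear denominators.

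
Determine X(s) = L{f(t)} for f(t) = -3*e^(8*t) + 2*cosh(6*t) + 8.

Apply the Laplace transform termwise.
(-3)·[L{e^(8t)} = 1/(s - 8)]; L{8} = 8/s; (2)·[L{cosh(6t)} = s/(s^2 - 36)].

X(s) = 2*s/(s^2 - 36) - 3/(s - 8) + 8/s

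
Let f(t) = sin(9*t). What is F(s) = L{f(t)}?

F(s) = 9/(s^2 + 81)

L{sin(9t)} = 9/(s^2 + 81).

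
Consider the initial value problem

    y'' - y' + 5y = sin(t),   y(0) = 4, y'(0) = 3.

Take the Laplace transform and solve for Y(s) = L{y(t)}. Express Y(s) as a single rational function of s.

Y(s) = (4*s^3 - s^2 + 4*s)/(s^4 - s^3 + 6*s^2 - s + 5)

Laplace-transform each side.
Using L{y''} = s^2 Y - s·y(0) - y'(0) and L{y'} = sY - y(0), with y(0) = 4, y'(0) = 3, the left side becomes (s^2 - s + 5)Y - (4*s - 1).
The right side is L{sin(t)} = 1/(s^2 + 1).
So (s^2 - s + 5)Y = 1/(s^2 + 1) + (4*s - 1).
Solve for Y(s) and write it as one ratio of polynomials.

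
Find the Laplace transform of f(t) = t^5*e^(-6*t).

L{t^5} = 5!/s^6 = 120/s^6.
By the first shifting theorem, multiplying by e^(-6t) replaces s with s + 6.

120/(s + 6)^6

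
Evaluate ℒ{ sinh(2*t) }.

2/(s^2 - 4)

L{sinh(2t)} = 2/(s^2 - 4).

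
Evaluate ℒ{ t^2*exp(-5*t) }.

L{e^(-5t)} = 1/(s + 5).
Then apply L{t^2·g(t)} = (-1)^2 d^2/ds^2[H(s)] with H(s) = 1/(s + 5):
differentiating 2 times and applying the sign gives 2/(s + 5)^3.

2/(s + 5)^3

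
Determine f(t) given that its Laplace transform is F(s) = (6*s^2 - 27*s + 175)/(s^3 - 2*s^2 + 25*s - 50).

f(t) = 5*exp(2*t) - 5*sin(5*t) + cos(5*t)

Factor the denominator: s^3 - 2*s^2 + 25*s - 50 = (s - 2)*(s^2 + 25).
Partial fraction decomposition gives [5/(s - 2)] + [s/(s^2 + 25)] + [-25/(s^2 + 25)].
Invert each term: 5/(s - 2) ↔ 5e^(2t); 1·s/(s^2 + 25) ↔ cos(5t); -5·5/(s^2 + 25) ↔ -5sin(5t).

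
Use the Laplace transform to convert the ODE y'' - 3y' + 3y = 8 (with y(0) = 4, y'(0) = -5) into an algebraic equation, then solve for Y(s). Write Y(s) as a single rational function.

Apply the Laplace transform to the equation.
With L{y''} = s^2 Y - s·y(0) - y'(0) and L{y'} = sY - y(0), with y(0) = 4, y'(0) = -5: the LHS transforms to (s^2 - 3*s + 3)Y - (4*s - 17).
The right side is L{8} = 8/s.
So (s^2 - 3*s + 3)Y = 8/s + (4*s - 17).
Solve for Y(s) and write it as one ratio of polynomials.

Y(s) = (4*s^2 - 17*s + 8)/(s^3 - 3*s^2 + 3*s)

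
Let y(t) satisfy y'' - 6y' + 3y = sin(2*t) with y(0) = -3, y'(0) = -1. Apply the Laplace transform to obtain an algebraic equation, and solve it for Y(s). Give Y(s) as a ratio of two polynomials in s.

Apply the Laplace transform to the equation.
Using L{y''} = s^2 Y - s·y(0) - y'(0) and L{y'} = sY - y(0), with y(0) = -3, y'(0) = -1, the left side becomes (s^2 - 6*s + 3)Y - (-3*s + 17).
The right side is L{sin(2*t)} = 2/(s^2 + 4).
So (s^2 - 6*s + 3)Y = 2/(s^2 + 4) + (-3*s + 17).
Isolate Y and clear denominators.

Y(s) = (-3*s^3 + 17*s^2 - 12*s + 70)/(s^4 - 6*s^3 + 7*s^2 - 24*s + 12)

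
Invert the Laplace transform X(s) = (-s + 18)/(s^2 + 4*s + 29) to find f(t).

Complete the square in the denominator: s^2 + 4*s + 29 = (s + 2)^2 + 5^2.
Split the numerator to match: -s + 18 = -1·(s + 2) + 4·5.
Invert each term: -1·(s + 2)/((s + 2)^2 + 25) ↔ -e^(-2t)cos(5t); 4·5/((s + 2)^2 + 25) ↔ 4e^(-2t)sin(5t).

f(t) = 4*exp(-2*t)*sin(5*t) - exp(-2*t)*cos(5*t)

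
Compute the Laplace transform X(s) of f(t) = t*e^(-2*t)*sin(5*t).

X(s) = 10*(s + 2)/(s^2 + 4*s + 29)^2

L{sin(5t)} = 5/(s^2 + 25).
Multiplying by e^(-2t) shifts s → s + 2, so L{e^(-2*t)*sin(5*t)} = 5/((s + 2)^2 + 25).
Then apply L{t·g(t)} = -d/ds[G(s)] with G(s) = 5/((s + 2)^2 + 25):
differentiating 1 time and applying the sign gives 10*(s + 2)/(s^2 + 4*s + 29)^2.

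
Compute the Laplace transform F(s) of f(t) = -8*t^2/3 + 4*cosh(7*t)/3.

F(s) = 4*s/(3*(s^2 - 49)) - 16/(3*s^3)

By linearity of the Laplace transform, transform each term separately.
(4/3)·[L{cosh(7t)} = s/(s^2 - 49)]; (-8/3)·[L{t^2} = 2!/s^3 = 2/s^3].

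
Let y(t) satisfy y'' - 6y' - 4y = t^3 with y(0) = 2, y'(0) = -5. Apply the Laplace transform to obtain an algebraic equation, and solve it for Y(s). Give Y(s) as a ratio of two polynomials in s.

Transform both sides with L{·}.
Using L{y''} = s^2 Y - s·y(0) - y'(0) and L{y'} = sY - y(0), with y(0) = 2, y'(0) = -5, the left side becomes (s^2 - 6*s - 4)Y - (2*s - 17).
The right side is L{t^3} = 6/s^4.
So (s^2 - 6*s - 4)Y = 6/s^4 + (2*s - 17).
Divide through and combine into a single rational function.

Y(s) = (2*s^5 - 17*s^4 + 6)/(s^6 - 6*s^5 - 4*s^4)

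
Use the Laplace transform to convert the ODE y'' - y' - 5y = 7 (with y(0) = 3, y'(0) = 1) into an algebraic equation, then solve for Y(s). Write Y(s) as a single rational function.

Transform both sides with L{·}.
Using L{y''} = s^2 Y - s·y(0) - y'(0) and L{y'} = sY - y(0), with y(0) = 3, y'(0) = 1, the left side becomes (s^2 - s - 5)Y - (3*s - 2).
The right side is L{7} = 7/s.
So (s^2 - s - 5)Y = 7/s + (3*s - 2).
Solve for Y(s) and write it as one ratio of polynomials.

Y(s) = (3*s^2 - 2*s + 7)/(s^3 - s^2 - 5*s)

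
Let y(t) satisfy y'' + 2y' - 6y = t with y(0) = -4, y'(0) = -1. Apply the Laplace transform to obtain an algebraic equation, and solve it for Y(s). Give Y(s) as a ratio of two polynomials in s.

Y(s) = (-4*s^3 - 9*s^2 + 1)/(s^4 + 2*s^3 - 6*s^2)

Apply the Laplace transform to the equation.
The derivative rules (L{y''} = s^2 Y - s·y(0) - y'(0) and L{y'} = sY - y(0), with y(0) = -4, y'(0) = -1) turn the left side into (s^2 + 2*s - 6)Y - (-4*s - 9).
The right side is L{t} = s^(-2).
So (s^2 + 2*s - 6)Y = s^(-2) + (-4*s - 9).
Solve for Y(s) and write it as one ratio of polynomials.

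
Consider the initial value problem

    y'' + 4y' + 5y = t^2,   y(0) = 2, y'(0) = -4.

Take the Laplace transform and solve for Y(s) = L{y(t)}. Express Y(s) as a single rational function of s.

Apply the Laplace transform to the equation.
Using L{y''} = s^2 Y - s·y(0) - y'(0) and L{y'} = sY - y(0), with y(0) = 2, y'(0) = -4, the left side becomes (s^2 + 4*s + 5)Y - (2*s + 4).
The right side is L{t^2} = 2/s^3.
So (s^2 + 4*s + 5)Y = 2/s^3 + (2*s + 4).
Isolate Y and clear denominators.

Y(s) = (2*s^4 + 4*s^3 + 2)/(s^5 + 4*s^4 + 5*s^3)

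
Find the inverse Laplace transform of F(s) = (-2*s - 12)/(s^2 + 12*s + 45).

Rewrite the denominator: s^2 + 12*s + 45 = (s + 6)^2 + 9.
The form in (s + 6) signals a first-shifting-theorem factor e^(-6t).
Since L{cos(3t)} = s/(s^2 + 9), the inverse is e^(-6*t)*cos(3*t), scaled by -2.

-2*exp(-6*t)*cos(3*t)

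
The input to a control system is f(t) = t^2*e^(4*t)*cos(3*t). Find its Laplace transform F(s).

L{cos(3t)} = s/(s^2 + 9).
Multiplying by e^(4t) shifts s → s - 4, so L{e^(4*t)*cos(3*t)} = (s - 4)/((s - 4)^2 + 9).
Then apply L{t^2·g(t)} = (-1)^2 d^2/ds^2[G(s)] with G(s) = (s - 4)/((s - 4)^2 + 9):
differentiating 2 times and applying the sign gives 2*(s - 4)*(s^2 - 8*s - 11)/(s^2 - 8*s + 25)^3.

F(s) = 2*(s - 4)*(s^2 - 8*s - 11)/(s^2 - 8*s + 25)^3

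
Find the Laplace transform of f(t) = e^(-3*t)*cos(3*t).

(s + 3)/((s + 3)^2 + 9)

L{cos(3t)} = s/(s^2 + 9).
By the first shifting theorem, multiplying by e^(-3t) replaces s with s + 3.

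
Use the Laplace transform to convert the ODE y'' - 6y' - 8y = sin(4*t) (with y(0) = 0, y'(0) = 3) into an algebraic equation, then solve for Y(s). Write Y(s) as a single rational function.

Y(s) = (3*s^2 + 52)/(s^4 - 6*s^3 + 8*s^2 - 96*s - 128)

Take the Laplace transform of both sides.
Using L{y''} = s^2 Y - s·y(0) - y'(0) and L{y'} = sY - y(0), with y(0) = 0, y'(0) = 3, the left side becomes (s^2 - 6*s - 8)Y - (3).
The right side is L{sin(4*t)} = 4/(s^2 + 16).
So (s^2 - 6*s - 8)Y = 4/(s^2 + 16) + (3).
Solve for Y(s) and write it as one ratio of polynomials.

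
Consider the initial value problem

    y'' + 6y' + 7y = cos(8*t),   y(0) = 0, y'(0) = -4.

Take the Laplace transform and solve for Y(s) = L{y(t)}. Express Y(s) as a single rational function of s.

Transform both sides with L{·}.
The derivative rules (L{y''} = s^2 Y - s·y(0) - y'(0) and L{y'} = sY - y(0), with y(0) = 0, y'(0) = -4) turn the left side into (s^2 + 6*s + 7)Y - (-4).
The right side is L{cos(8*t)} = s/(s^2 + 64).
So (s^2 + 6*s + 7)Y = s/(s^2 + 64) + (-4).
Divide through and combine into a single rational function.

Y(s) = (-4*s^2 + s - 256)/(s^4 + 6*s^3 + 71*s^2 + 384*s + 448)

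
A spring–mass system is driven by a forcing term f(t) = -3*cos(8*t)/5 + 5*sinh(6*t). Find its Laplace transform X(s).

X(s) = -3*s/(5*(s^2 + 64)) + 30/(s^2 - 36)

Apply the Laplace transform termwise.
(-3/5)·[L{cos(8t)} = s/(s^2 + 64)]; (5)·[L{sinh(6t)} = 6/(s^2 - 36)].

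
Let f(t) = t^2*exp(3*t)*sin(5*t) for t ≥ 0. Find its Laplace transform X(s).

X(s) = 10*(3*s^2 - 18*s + 2)/(s^2 - 6*s + 34)^3

L{sin(5t)} = 5/(s^2 + 25).
Multiplying by e^(3t) shifts s → s - 3, so L{exp(3*t)*sin(5*t)} = 5/((s - 3)^2 + 25).
Then apply L{t^2·g(t)} = (-1)^2 d^2/ds^2[G(s)] with G(s) = 5/((s - 3)^2 + 25):
differentiating 2 times and applying the sign gives 10*(3*s^2 - 18*s + 2)/(s^2 - 6*s + 34)^3.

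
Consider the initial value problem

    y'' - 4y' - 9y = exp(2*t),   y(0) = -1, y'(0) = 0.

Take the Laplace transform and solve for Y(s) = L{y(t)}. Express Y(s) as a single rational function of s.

Y(s) = (-s^2 + 6*s - 7)/(s^3 - 6*s^2 - s + 18)

Laplace-transform each side.
With L{y''} = s^2 Y - s·y(0) - y'(0) and L{y'} = sY - y(0), with y(0) = -1, y'(0) = 0: the LHS transforms to (s^2 - 4*s - 9)Y - (-s + 4).
The right side is L{exp(2*t)} = 1/(s - 2).
So (s^2 - 4*s - 9)Y = 1/(s - 2) + (-s + 4).
Isolate Y and clear denominators.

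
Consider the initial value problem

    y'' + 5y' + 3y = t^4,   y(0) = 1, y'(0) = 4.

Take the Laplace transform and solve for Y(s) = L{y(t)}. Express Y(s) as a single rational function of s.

Take the Laplace transform of both sides.
Using L{y''} = s^2 Y - s·y(0) - y'(0) and L{y'} = sY - y(0), with y(0) = 1, y'(0) = 4, the left side becomes (s^2 + 5*s + 3)Y - (s + 9).
The right side is L{t^4} = 24/s^5.
So (s^2 + 5*s + 3)Y = 24/s^5 + (s + 9).
Divide through and combine into a single rational function.

Y(s) = (s^6 + 9*s^5 + 24)/(s^7 + 5*s^6 + 3*s^5)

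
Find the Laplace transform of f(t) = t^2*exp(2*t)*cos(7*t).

L{cos(7t)} = s/(s^2 + 49).
Multiplying by e^(2t) shifts s → s - 2, so L{exp(2*t)*cos(7*t)} = (s - 2)/((s - 2)^2 + 49).
Then apply L{t^2·g(t)} = (-1)^2 d^2/ds^2[G(s)] with G(s) = (s - 2)/((s - 2)^2 + 49):
differentiating 2 times and applying the sign gives 2*(s - 2)*(s^2 - 4*s - 143)/(s^2 - 4*s + 53)^3.

2*(s - 2)*(s^2 - 4*s - 143)/(s^2 - 4*s + 53)^3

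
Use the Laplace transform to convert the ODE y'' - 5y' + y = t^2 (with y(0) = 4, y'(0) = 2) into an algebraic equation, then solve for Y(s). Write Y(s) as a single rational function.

Transform both sides with L{·}.
With L{y''} = s^2 Y - s·y(0) - y'(0) and L{y'} = sY - y(0), with y(0) = 4, y'(0) = 2: the LHS transforms to (s^2 - 5*s + 1)Y - (4*s - 18).
The right side is L{t^2} = 2/s^3.
So (s^2 - 5*s + 1)Y = 2/s^3 + (4*s - 18).
Solve for Y(s) and write it as one ratio of polynomials.

Y(s) = (4*s^4 - 18*s^3 + 2)/(s^5 - 5*s^4 + s^3)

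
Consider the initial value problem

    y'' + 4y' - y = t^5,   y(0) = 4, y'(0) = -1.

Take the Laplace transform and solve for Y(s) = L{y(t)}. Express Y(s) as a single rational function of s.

Y(s) = (4*s^7 + 15*s^6 + 120)/(s^8 + 4*s^7 - s^6)

Transform both sides with L{·}.
Using L{y''} = s^2 Y - s·y(0) - y'(0) and L{y'} = sY - y(0), with y(0) = 4, y'(0) = -1, the left side becomes (s^2 + 4*s - 1)Y - (4*s + 15).
The right side is L{t^5} = 120/s^6.
So (s^2 + 4*s - 1)Y = 120/s^6 + (4*s + 15).
Isolate Y and clear denominators.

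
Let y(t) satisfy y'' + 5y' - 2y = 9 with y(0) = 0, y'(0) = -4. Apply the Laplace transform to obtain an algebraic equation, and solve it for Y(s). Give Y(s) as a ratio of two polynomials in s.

Apply the Laplace transform to the equation.
The derivative rules (L{y''} = s^2 Y - s·y(0) - y'(0) and L{y'} = sY - y(0), with y(0) = 0, y'(0) = -4) turn the left side into (s^2 + 5*s - 2)Y - (-4).
The right side is L{9} = 9/s.
So (s^2 + 5*s - 2)Y = 9/s + (-4).
Isolate Y and clear denominators.

Y(s) = (-4*s + 9)/(s^3 + 5*s^2 - 2*s)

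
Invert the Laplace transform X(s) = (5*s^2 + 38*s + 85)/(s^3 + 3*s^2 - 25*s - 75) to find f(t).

Factor the denominator: s^3 + 3*s^2 - 25*s - 75 = (s - 5)*(s + 3)*(s + 5).
Partial fraction decomposition gives [1/(s + 5)] + [-1/(s + 3)] + [5/(s - 5)].
Invert each term: 1/(s + 5) ↔ e^(-5t); -1/(s + 3) ↔ -e^(-3t); 5/(s - 5) ↔ 5e^(5t).

f(t) = 5*exp(5*t) - exp(-3*t) + exp(-5*t)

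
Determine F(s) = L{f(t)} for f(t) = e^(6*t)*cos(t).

F(s) = (s - 6)/((s - 6)^2 + 1)

L{cos(t)} = s/(s^2 + 1).
By the first shifting theorem, multiplying by e^(6t) replaces s with s - 6.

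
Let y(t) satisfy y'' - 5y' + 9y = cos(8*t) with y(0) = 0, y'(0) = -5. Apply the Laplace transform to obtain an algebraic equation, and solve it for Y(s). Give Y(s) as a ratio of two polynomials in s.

Y(s) = (-5*s^2 + s - 320)/(s^4 - 5*s^3 + 73*s^2 - 320*s + 576)

Transform both sides with L{·}.
Using L{y''} = s^2 Y - s·y(0) - y'(0) and L{y'} = sY - y(0), with y(0) = 0, y'(0) = -5, the left side becomes (s^2 - 5*s + 9)Y - (-5).
The right side is L{cos(8*t)} = s/(s^2 + 64).
So (s^2 - 5*s + 9)Y = s/(s^2 + 64) + (-5).
Isolate Y and clear denominators.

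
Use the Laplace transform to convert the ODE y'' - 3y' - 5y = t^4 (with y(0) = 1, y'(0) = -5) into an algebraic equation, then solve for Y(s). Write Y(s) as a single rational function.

Take the Laplace transform of both sides.
The derivative rules (L{y''} = s^2 Y - s·y(0) - y'(0) and L{y'} = sY - y(0), with y(0) = 1, y'(0) = -5) turn the left side into (s^2 - 3*s - 5)Y - (s - 8).
The right side is L{t^4} = 24/s^5.
So (s^2 - 3*s - 5)Y = 24/s^5 + (s - 8).
Solve for Y(s) and write it as one ratio of polynomials.

Y(s) = (s^6 - 8*s^5 + 24)/(s^7 - 3*s^6 - 5*s^5)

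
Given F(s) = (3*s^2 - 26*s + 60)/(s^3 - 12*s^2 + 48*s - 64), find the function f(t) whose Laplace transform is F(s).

f(t) = 2*t^2*exp(4*t) - 2*t*exp(4*t) + 3*exp(4*t)

Factor the denominator: s^3 - 12*s^2 + 48*s - 64 = (s - 4)^3.
Partial fraction decomposition gives [3/(s - 4)] + [-2/(s - 4)^2] + [4/(s - 4)^3].
Invert each term: 3/(s - 4) ↔ 3e^(4t); -2/(s - 4)^2 ↔ -2t·e^(4t); 4/(s - 4)^3 ↔ (2)t^2·e^(4t).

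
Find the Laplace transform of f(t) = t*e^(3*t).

L{e^(3t)} = 1/(s - 3).
Then apply L{t·g(t)} = -d/ds[G(s)] with G(s) = 1/(s - 3):
differentiating 1 time and applying the sign gives (s - 3)^(-2).

(s - 3)^(-2)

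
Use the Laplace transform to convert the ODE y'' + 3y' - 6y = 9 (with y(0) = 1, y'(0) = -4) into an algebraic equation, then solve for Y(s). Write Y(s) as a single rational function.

Transform both sides with L{·}.
With L{y''} = s^2 Y - s·y(0) - y'(0) and L{y'} = sY - y(0), with y(0) = 1, y'(0) = -4: the LHS transforms to (s^2 + 3*s - 6)Y - (s - 1).
The right side is L{9} = 9/s.
So (s^2 + 3*s - 6)Y = 9/s + (s - 1).
Isolate Y and clear denominators.

Y(s) = (s^2 - s + 9)/(s^3 + 3*s^2 - 6*s)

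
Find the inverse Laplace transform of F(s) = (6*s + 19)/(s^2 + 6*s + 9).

t*exp(-3*t) + 6*exp(-3*t)

Factor the denominator: s^2 + 6*s + 9 = (s + 3)^2.
Partial fraction decomposition gives [6/(s + 3)] + [(s + 3)^(-2)].
Invert each term: 6/(s + 3) ↔ 6e^(-3t); 1/(s + 3)^2 ↔ t·e^(-3t).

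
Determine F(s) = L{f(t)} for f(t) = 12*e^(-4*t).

L{12} = 12/s.
By the first shifting theorem, multiplying by e^(-4t) replaces s with s + 4.

F(s) = 12/(s + 4)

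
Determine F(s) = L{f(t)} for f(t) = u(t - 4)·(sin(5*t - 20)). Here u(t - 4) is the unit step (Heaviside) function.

By the second shifting theorem, L{u(t - c)·g(t - c)} = e^(-cs)·G(s) with c = 4 and G(s) = L{g(t)}.
L{sin(5t)} = 5/(s^2 + 25).

F(s) = 5*exp(-4*s)/(s^2 + 25)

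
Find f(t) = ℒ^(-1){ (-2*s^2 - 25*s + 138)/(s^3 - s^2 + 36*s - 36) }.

f(t) = 3*exp(t) - 5*sin(6*t) - 5*cos(6*t)

Factor the denominator: s^3 - s^2 + 36*s - 36 = (s - 1)*(s^2 + 36).
Partial fraction decomposition gives [3/(s - 1)] + [-5*s/(s^2 + 36)] + [-30/(s^2 + 36)].
Invert each term: 3/(s - 1) ↔ 3e^(t); -5·s/(s^2 + 36) ↔ -5cos(6t); -5·6/(s^2 + 36) ↔ -5sin(6t).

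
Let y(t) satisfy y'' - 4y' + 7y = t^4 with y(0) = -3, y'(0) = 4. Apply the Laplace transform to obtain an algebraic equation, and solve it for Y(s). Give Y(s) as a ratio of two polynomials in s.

Y(s) = (-3*s^6 + 16*s^5 + 24)/(s^7 - 4*s^6 + 7*s^5)

Laplace-transform each side.
With L{y''} = s^2 Y - s·y(0) - y'(0) and L{y'} = sY - y(0), with y(0) = -3, y'(0) = 4: the LHS transforms to (s^2 - 4*s + 7)Y - (-3*s + 16).
The right side is L{t^4} = 24/s^5.
So (s^2 - 4*s + 7)Y = 24/s^5 + (-3*s + 16).
Isolate Y and clear denominators.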